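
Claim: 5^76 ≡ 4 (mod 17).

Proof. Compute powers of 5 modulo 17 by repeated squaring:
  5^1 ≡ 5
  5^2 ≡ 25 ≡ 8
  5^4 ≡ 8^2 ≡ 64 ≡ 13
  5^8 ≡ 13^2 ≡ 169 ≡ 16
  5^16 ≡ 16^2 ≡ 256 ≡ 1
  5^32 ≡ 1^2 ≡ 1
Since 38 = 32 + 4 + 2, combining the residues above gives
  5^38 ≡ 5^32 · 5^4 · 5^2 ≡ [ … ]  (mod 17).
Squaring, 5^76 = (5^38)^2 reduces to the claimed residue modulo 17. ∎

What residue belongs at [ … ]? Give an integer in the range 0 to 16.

Multiply the listed residues: 1 · 13 · 8 = 13 → 104.
Reducing modulo 17: 104 = 6·17 + 2, so 5^38 ≡ 2.

2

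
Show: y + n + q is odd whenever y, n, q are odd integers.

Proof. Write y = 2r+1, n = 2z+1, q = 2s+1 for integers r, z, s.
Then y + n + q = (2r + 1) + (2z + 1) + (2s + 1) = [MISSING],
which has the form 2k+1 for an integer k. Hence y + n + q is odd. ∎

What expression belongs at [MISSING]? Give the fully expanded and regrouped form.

(2r + 1) + (2z + 1) + (2s + 1) = 2r + 2s + 2z + 3
= 2(r + s + z + 1) + 1.
Since r + s + z + 1 is an integer, the sum is of the form 2k+1 for an integer k.

2(r + s + z + 1) + 1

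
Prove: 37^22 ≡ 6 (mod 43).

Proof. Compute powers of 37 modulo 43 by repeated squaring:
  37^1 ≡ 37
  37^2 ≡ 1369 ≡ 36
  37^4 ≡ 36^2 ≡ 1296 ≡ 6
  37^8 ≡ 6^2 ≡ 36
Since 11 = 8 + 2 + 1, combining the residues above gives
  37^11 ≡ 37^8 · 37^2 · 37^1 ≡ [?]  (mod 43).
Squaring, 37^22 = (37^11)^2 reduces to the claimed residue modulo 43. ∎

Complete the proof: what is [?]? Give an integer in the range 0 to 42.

7

Multiply the listed residues: 36 · 36 · 37 = 1296 → 47952.
Reducing modulo 43: 47952 = 1115·43 + 7, so 37^11 ≡ 7.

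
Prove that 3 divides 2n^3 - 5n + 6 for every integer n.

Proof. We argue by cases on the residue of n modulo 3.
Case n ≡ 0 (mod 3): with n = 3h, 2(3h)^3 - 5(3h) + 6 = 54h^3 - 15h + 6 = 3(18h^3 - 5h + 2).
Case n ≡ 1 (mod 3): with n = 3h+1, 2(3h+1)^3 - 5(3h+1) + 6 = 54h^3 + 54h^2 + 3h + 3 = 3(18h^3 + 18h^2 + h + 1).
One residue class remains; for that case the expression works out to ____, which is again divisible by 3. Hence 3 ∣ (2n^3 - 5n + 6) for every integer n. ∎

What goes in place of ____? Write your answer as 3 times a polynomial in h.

The residues treated are {0, 1}, so the missing case is n ≡ 2 (mod 3); write n = 3h+2.
Then 2(3h+2)^3 - 5(3h+2) + 6 = 54h^3 + 108h^2 + 57h + 12 = 3(18h^3 + 36h^2 + 19h + 4).

3(18h^3 + 36h^2 + 19h + 4)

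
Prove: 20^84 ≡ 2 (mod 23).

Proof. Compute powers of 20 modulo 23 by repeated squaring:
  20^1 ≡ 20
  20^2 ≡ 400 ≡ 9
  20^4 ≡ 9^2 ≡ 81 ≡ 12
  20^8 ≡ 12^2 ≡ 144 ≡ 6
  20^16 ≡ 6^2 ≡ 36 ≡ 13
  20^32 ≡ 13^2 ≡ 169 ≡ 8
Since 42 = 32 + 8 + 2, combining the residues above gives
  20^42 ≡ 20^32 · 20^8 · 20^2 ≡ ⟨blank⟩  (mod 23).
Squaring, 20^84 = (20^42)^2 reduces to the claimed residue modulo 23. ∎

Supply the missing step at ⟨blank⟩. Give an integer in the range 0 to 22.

20^32 · 20^8 · 20^2 ≡ 8 · 6 · 9 = 432.
432 mod 23 = 18, so 20^42 ≡ 18 (mod 23).

18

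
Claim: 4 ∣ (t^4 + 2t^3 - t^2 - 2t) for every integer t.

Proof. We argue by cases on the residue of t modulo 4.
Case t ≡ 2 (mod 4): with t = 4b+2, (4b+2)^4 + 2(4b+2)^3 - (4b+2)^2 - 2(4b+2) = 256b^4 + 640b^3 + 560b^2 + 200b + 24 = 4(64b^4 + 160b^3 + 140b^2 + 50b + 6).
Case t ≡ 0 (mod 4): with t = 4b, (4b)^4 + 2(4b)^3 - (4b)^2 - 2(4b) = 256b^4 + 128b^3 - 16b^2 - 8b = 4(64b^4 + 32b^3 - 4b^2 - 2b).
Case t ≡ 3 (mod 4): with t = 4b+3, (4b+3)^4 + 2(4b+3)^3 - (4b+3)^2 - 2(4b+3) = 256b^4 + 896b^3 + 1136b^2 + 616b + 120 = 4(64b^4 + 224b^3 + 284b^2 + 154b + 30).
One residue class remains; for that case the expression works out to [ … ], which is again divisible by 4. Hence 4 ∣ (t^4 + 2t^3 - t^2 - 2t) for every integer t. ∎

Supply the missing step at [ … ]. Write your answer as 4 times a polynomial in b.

4(64b^4 + 96b^3 + 44b^2 + 6b)

The residues treated are {2, 0, 3}, so the missing case is t ≡ 1 (mod 4); write t = 4b+1.
Then (4b+1)^4 + 2(4b+1)^3 - (4b+1)^2 - 2(4b+1) = 256b^4 + 384b^3 + 176b^2 + 24b = 4(64b^4 + 96b^3 + 44b^2 + 6b).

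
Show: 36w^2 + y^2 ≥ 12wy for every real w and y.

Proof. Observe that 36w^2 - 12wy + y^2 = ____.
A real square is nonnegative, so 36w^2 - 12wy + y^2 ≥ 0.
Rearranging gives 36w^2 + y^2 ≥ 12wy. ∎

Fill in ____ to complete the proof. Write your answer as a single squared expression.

The leading and trailing coefficients are 6^2 and 1^2, and 12 = 2·6·1, so the trinomial is (6w - y)^2.
Hence 36w^2 - 12wy + y^2 ≥ 0.

(6w - y)^2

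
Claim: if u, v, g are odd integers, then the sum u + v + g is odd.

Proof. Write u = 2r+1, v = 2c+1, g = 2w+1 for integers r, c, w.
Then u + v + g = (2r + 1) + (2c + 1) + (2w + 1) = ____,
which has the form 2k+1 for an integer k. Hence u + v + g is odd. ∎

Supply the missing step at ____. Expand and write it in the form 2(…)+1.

2(c + r + w + 1) + 1

(2r + 1) + (2c + 1) + (2w + 1) = 2c + 2r + 2w + 3
= 2(c + r + w + 1) + 1.
Since c + r + w + 1 is an integer, the sum is of the form 2k+1 for an integer k.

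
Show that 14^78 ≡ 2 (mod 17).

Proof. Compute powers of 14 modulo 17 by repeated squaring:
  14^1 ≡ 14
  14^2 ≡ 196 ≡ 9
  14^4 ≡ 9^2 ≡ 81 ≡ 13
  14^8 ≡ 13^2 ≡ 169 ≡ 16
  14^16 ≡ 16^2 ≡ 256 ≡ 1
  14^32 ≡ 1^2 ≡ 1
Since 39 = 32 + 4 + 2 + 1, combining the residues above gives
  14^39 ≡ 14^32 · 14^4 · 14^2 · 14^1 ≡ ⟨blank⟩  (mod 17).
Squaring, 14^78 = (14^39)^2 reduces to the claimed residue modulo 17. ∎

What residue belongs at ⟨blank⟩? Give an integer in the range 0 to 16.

6

Multiply the listed residues: 1 · 13 · 9 · 14 = 13 → 117 → 1638.
Reducing modulo 17: 1638 = 96·17 + 6, so 14^39 ≡ 6.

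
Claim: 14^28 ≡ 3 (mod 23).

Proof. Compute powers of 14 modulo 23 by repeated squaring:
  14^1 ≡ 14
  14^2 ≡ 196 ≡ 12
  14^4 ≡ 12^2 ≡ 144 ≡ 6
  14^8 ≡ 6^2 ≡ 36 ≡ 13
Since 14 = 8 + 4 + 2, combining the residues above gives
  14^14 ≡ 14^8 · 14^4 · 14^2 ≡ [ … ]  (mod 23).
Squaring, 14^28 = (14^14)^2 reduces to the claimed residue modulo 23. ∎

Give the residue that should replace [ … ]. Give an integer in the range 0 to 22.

14^8 · 14^4 · 14^2 ≡ 13 · 6 · 12 = 936.
936 mod 23 = 16, so 14^14 ≡ 16 (mod 23).

16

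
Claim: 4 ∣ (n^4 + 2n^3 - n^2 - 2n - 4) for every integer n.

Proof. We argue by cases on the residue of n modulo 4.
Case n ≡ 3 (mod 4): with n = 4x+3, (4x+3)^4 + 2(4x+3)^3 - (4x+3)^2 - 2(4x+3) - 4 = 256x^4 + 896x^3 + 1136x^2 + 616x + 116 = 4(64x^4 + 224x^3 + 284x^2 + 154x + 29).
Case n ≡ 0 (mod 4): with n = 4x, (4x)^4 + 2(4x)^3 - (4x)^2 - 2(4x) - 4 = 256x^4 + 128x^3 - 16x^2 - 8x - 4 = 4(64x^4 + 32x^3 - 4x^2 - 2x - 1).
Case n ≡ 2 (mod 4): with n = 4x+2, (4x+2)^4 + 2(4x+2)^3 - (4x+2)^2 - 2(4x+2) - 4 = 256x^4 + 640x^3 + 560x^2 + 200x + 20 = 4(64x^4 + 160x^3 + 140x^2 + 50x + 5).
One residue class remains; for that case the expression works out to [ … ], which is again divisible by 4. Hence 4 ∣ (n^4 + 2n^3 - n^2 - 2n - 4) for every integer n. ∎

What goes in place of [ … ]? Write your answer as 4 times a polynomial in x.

The residues treated are {3, 0, 2}, so the missing case is n ≡ 1 (mod 4); write n = 4x+1.
Then (4x+1)^4 + 2(4x+1)^3 - (4x+1)^2 - 2(4x+1) - 4 = 256x^4 + 384x^3 + 176x^2 + 24x - 4 = 4(64x^4 + 96x^3 + 44x^2 + 6x - 1).

4(64x^4 + 96x^3 + 44x^2 + 6x - 1)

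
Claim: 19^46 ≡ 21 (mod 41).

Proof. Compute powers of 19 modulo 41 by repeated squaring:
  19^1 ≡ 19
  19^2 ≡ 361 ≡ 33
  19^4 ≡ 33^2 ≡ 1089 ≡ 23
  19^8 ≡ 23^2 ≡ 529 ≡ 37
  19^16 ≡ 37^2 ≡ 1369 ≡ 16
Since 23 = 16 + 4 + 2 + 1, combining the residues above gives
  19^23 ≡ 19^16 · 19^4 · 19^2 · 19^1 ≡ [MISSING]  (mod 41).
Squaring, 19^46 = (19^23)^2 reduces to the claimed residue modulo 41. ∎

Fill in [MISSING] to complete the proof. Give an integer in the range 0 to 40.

19^16 · 19^4 · 19^2 · 19^1 ≡ 16 · 23 · 33 · 19 = 230736.
230736 mod 41 = 29, so 19^23 ≡ 29 (mod 41).

29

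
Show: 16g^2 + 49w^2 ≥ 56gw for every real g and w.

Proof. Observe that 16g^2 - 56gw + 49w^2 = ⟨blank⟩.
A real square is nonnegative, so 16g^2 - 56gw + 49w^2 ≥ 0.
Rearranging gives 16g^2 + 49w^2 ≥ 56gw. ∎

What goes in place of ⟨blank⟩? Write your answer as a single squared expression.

(4g - 7w)^2

The leading and trailing coefficients are 4^2 and 7^2, and 56 = 2·4·7, so the trinomial is (4g - 7w)^2.
Hence 16g^2 - 56gw + 49w^2 ≥ 0.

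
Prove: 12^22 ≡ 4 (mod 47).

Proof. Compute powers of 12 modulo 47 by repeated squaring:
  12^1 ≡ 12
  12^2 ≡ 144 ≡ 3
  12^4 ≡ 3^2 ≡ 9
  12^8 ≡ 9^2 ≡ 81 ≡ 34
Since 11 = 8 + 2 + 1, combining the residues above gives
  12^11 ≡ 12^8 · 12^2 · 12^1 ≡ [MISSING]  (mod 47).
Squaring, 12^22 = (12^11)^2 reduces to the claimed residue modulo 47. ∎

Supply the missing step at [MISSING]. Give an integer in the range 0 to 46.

Multiply the listed residues: 34 · 3 · 12 = 102 → 1224.
Reducing modulo 47: 1224 = 26·47 + 2, so 12^11 ≡ 2.

2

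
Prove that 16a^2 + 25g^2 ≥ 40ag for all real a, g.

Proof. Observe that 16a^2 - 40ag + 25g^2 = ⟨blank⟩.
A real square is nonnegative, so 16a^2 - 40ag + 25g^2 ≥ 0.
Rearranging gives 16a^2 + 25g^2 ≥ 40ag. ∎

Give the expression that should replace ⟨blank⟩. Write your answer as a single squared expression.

The leading and trailing coefficients are 4^2 and 5^2, and 40 = 2·4·5, so the trinomial is (4a - 5g)^2.
Hence 16a^2 - 40ag + 25g^2 ≥ 0.

(4a - 5g)^2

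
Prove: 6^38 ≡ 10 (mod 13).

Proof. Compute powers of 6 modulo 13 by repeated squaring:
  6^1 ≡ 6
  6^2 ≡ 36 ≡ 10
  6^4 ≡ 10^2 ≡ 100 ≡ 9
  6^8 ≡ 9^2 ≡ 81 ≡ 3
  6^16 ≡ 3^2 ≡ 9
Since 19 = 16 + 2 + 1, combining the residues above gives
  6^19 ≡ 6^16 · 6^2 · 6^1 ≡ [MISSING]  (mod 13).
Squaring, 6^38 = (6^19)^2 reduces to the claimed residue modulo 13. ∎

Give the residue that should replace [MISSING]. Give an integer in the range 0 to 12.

6^16 · 6^2 · 6^1 ≡ 9 · 10 · 6 = 540.
540 mod 13 = 7, so 6^19 ≡ 7 (mod 13).

7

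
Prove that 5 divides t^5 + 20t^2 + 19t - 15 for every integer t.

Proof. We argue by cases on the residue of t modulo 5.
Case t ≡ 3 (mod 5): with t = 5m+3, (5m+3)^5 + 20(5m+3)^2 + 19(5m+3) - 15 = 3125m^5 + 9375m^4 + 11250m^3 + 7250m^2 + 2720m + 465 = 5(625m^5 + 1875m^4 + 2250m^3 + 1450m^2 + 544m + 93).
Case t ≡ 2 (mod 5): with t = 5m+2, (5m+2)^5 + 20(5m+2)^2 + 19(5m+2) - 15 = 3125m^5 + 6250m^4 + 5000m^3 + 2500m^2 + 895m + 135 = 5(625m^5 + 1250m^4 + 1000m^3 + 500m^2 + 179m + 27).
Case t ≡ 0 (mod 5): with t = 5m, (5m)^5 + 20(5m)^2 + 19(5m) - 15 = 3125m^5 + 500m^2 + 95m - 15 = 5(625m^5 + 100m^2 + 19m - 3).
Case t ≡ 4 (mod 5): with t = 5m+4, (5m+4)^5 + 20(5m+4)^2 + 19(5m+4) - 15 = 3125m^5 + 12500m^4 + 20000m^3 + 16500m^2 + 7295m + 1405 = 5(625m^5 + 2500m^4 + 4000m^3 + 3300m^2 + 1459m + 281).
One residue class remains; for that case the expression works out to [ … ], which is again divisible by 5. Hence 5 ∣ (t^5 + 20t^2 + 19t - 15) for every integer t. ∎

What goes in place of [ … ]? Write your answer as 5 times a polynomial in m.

The residues treated are {3, 2, 0, 4}, so the missing case is t ≡ 1 (mod 5); write t = 5m+1.
Then (5m+1)^5 + 20(5m+1)^2 + 19(5m+1) - 15 = 3125m^5 + 3125m^4 + 1250m^3 + 750m^2 + 320m + 25 = 5(625m^5 + 625m^4 + 250m^3 + 150m^2 + 64m + 5).

5(625m^5 + 625m^4 + 250m^3 + 150m^2 + 64m + 5)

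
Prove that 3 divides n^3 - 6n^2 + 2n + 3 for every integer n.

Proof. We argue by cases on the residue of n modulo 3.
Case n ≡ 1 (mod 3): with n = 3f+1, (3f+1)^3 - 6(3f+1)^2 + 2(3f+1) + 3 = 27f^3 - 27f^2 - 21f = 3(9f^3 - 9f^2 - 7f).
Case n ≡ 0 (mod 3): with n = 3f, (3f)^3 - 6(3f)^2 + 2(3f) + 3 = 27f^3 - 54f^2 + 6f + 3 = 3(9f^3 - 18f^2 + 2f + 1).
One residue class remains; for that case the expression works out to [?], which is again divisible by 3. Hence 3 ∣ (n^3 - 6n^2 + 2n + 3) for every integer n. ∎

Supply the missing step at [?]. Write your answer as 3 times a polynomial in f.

3(9f^3 - 10f - 3)

The residues treated are {1, 0}, so the missing case is n ≡ 2 (mod 3); write n = 3f+2.
Then (3f+2)^3 - 6(3f+2)^2 + 2(3f+2) + 3 = 27f^3 - 30f - 9 = 3(9f^3 - 10f - 3).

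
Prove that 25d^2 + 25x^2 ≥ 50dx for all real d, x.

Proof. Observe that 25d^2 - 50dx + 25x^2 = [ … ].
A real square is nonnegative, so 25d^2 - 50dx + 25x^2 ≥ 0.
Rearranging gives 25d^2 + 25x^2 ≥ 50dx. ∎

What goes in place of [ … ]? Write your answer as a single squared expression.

(5d - 5x)^2

25d^2 - 50dx + 25x^2 is a perfect-square trinomial: the outer terms are (5d)^2 and (5x)^2, and the cross term is -2·5d·5x.
So 25d^2 - 50dx + 25x^2 = (5d - 5x)^2 ≥ 0.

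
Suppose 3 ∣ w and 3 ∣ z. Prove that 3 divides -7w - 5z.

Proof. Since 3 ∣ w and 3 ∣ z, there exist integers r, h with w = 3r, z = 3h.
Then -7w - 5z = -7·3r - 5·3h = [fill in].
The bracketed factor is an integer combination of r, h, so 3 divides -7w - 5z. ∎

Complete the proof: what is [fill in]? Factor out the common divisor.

3(-5h - 7r)

Pull the common 3 out of every term: -7·3r - 5·3h = 3(-5h - 7r).
-5h - 7r is an integer, which exhibits the divisibility.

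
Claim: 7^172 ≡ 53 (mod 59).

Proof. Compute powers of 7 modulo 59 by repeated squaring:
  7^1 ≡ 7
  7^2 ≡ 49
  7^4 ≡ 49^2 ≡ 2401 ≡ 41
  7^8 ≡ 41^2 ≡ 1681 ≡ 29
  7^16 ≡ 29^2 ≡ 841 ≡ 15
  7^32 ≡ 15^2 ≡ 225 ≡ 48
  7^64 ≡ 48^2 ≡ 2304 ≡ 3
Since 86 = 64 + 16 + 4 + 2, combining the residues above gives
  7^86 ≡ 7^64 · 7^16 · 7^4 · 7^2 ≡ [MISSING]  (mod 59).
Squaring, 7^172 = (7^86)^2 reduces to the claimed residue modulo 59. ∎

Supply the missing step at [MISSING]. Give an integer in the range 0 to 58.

17

7^64 · 7^16 · 7^4 · 7^2 ≡ 3 · 15 · 41 · 49 = 90405.
90405 mod 59 = 17, so 7^86 ≡ 17 (mod 59).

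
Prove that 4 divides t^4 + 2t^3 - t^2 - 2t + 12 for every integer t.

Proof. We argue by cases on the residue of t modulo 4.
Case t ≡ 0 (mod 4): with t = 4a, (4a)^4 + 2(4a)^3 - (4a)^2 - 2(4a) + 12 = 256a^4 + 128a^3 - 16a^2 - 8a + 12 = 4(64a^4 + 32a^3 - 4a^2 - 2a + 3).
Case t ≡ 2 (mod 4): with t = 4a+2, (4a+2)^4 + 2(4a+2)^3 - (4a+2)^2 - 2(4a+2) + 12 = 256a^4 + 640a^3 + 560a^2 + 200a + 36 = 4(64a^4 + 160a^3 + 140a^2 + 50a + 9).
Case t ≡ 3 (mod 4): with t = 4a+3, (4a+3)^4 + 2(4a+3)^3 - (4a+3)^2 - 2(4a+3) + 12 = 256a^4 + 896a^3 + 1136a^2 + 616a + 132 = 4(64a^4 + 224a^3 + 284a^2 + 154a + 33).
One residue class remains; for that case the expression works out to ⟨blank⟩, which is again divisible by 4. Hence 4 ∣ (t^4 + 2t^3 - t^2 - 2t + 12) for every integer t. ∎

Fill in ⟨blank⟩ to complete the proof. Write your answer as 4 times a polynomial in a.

4(64a^4 + 96a^3 + 44a^2 + 6a + 3)

The residues treated are {0, 2, 3}, so the missing case is t ≡ 1 (mod 4); write t = 4a+1.
Then (4a+1)^4 + 2(4a+1)^3 - (4a+1)^2 - 2(4a+1) + 12 = 256a^4 + 384a^3 + 176a^2 + 24a + 12 = 4(64a^4 + 96a^3 + 44a^2 + 6a + 3).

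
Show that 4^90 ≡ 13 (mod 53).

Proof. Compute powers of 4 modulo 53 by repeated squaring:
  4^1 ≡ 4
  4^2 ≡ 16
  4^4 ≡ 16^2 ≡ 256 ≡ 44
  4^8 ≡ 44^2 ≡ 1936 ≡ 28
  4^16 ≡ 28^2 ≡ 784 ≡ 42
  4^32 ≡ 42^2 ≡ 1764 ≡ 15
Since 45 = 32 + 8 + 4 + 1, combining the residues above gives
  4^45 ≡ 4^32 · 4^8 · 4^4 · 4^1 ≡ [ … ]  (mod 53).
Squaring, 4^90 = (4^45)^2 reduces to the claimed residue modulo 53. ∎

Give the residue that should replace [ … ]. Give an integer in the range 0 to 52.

Multiply the listed residues: 15 · 28 · 44 · 4 = 420 → 18480 → 73920.
Reducing modulo 53: 73920 = 1394·53 + 38, so 4^45 ≡ 38.

38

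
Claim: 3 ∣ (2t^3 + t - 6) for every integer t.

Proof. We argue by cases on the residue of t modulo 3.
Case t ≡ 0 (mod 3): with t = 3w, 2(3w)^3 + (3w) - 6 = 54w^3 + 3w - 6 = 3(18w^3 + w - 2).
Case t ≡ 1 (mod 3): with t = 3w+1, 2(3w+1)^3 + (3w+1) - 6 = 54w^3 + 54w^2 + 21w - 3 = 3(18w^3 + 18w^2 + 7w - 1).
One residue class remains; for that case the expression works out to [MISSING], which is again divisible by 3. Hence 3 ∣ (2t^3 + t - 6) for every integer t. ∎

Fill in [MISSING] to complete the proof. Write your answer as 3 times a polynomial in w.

3(18w^3 + 36w^2 + 25w + 4)

Only t ≡ 2 (mod 3) is unaccounted for. Put t = 3w+2:
2(3w+2)^3 + (3w+2) - 6 expands to 54w^3 + 108w^2 + 75w + 12,
and factoring out 3 leaves 3(18w^3 + 36w^2 + 25w + 4).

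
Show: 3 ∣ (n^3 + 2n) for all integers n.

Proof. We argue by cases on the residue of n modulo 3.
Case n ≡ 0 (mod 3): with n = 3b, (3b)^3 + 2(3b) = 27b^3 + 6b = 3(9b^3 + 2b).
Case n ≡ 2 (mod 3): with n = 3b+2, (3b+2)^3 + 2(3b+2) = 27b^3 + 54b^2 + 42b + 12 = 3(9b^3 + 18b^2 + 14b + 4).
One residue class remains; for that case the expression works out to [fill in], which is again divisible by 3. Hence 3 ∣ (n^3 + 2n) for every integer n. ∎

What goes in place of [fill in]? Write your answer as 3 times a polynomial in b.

The residues treated are {0, 2}, so the missing case is n ≡ 1 (mod 3); write n = 3b+1.
Then (3b+1)^3 + 2(3b+1) = 27b^3 + 27b^2 + 15b + 3 = 3(9b^3 + 9b^2 + 5b + 1).

3(9b^3 + 9b^2 + 5b + 1)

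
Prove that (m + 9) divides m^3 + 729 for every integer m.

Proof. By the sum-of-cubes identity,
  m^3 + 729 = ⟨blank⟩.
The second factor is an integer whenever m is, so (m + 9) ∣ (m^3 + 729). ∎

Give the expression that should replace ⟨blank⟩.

(m + 9)(m^2 - 9m + 81)

a^3 + b^3 = (a + b)(a^2 - ab + b^2). With a = m, b = 9:
m^3 + 729 = (m + 9)(m^2 - 9m + 81).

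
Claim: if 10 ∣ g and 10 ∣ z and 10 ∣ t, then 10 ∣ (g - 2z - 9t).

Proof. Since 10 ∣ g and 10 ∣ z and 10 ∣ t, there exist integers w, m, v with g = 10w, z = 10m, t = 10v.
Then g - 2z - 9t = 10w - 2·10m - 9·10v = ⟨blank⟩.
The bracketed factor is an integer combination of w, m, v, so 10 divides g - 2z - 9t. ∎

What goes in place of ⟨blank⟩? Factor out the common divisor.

10(-2m - 9v + w)

Pull the common 10 out of every term: 10w - 2·10m - 9·10v = 10(-2m - 9v + w).
-2m - 9v + w is an integer, which exhibits the divisibility.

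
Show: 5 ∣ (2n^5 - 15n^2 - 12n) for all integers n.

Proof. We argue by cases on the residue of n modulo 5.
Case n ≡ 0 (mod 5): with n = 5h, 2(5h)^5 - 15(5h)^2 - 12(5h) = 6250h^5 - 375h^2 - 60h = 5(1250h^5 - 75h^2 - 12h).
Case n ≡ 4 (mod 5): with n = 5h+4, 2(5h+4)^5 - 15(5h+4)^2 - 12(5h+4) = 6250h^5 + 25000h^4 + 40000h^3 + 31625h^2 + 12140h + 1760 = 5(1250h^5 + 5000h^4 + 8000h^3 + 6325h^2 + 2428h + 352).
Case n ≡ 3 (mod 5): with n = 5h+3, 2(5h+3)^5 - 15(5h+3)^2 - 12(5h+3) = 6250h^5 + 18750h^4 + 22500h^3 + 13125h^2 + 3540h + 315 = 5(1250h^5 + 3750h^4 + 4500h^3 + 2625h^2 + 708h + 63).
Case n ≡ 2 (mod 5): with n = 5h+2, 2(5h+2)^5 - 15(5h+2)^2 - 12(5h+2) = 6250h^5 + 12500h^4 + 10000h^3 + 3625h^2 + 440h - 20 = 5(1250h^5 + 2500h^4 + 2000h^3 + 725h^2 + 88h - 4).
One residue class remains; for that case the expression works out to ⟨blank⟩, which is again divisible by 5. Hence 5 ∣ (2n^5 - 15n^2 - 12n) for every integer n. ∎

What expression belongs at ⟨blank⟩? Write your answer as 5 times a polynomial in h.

5(1250h^5 + 1250h^4 + 500h^3 + 25h^2 - 32h - 5)

Only n ≡ 1 (mod 5) is unaccounted for. Put n = 5h+1:
2(5h+1)^5 - 15(5h+1)^2 - 12(5h+1) expands to 6250h^5 + 6250h^4 + 2500h^3 + 125h^2 - 160h - 25,
and factoring out 5 leaves 5(1250h^5 + 1250h^4 + 500h^3 + 25h^2 - 32h - 5).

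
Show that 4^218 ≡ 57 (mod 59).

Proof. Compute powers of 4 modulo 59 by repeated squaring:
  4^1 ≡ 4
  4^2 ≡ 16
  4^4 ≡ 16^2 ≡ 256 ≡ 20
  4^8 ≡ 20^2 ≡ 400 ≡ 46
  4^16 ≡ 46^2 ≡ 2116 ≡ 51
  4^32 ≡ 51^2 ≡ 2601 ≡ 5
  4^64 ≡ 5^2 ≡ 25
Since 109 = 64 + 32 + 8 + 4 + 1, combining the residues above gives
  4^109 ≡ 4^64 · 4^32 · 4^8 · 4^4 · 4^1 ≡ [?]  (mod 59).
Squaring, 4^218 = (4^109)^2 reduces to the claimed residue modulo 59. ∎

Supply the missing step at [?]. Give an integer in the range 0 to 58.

4^64 · 4^32 · 4^8 · 4^4 · 4^1 ≡ 25 · 5 · 46 · 20 · 4 = 460000.
460000 mod 59 = 36, so 4^109 ≡ 36 (mod 59).

36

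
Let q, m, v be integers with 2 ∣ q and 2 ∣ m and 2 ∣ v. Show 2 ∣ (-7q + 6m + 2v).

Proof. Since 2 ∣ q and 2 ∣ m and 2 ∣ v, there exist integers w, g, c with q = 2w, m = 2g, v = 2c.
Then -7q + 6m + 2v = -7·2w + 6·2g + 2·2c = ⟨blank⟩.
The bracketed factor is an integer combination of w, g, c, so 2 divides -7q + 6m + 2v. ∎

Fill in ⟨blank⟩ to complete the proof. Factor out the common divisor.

2(2c + 6g - 7w)

Pull the common 2 out of every term: -7·2w + 6·2g + 2·2c = 2(2c + 6g - 7w).
2c + 6g - 7w is an integer, which exhibits the divisibility.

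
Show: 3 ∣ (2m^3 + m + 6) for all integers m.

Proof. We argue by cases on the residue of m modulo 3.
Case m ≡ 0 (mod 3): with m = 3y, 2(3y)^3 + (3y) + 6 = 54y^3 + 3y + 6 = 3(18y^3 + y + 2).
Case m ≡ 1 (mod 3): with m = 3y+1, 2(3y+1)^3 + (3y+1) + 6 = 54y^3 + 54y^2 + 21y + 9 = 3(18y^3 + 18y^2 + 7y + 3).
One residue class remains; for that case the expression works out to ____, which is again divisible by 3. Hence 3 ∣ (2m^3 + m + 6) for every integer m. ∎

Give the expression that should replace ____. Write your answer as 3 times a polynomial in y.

3(18y^3 + 36y^2 + 25y + 8)

Only m ≡ 2 (mod 3) is unaccounted for. Put m = 3y+2:
2(3y+2)^3 + (3y+2) + 6 expands to 54y^3 + 108y^2 + 75y + 24,
and factoring out 3 leaves 3(18y^3 + 36y^2 + 25y + 8).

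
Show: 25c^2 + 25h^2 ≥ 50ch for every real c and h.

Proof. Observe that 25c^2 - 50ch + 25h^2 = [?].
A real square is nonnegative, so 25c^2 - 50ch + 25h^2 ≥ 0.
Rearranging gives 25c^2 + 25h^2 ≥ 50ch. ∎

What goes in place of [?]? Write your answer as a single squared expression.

(5c - 5h)^2

The leading and trailing coefficients are 5^2 and 5^2, and 50 = 2·5·5, so the trinomial is (5c - 5h)^2.
Hence 25c^2 - 50ch + 25h^2 ≥ 0.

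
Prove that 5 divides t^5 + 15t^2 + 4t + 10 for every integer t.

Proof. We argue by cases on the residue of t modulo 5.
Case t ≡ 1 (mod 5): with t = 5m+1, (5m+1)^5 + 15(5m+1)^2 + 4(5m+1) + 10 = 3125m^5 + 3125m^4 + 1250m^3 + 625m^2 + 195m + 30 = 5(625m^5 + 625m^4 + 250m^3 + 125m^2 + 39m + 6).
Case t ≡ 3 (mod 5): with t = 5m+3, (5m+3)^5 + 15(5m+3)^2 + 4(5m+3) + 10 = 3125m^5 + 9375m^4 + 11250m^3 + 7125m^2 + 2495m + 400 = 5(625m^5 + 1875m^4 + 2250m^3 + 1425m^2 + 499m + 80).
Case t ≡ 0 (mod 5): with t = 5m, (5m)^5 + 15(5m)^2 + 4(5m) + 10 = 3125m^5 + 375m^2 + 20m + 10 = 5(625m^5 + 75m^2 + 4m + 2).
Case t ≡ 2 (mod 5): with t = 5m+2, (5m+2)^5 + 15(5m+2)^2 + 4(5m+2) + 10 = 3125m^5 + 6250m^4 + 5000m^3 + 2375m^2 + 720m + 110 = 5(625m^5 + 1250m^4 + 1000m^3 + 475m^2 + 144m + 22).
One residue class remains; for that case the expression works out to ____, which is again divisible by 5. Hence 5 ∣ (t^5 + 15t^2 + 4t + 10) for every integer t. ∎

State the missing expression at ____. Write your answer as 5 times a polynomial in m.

5(625m^5 + 2500m^4 + 4000m^3 + 3275m^2 + 1404m + 258)

The residues treated are {1, 3, 0, 2}, so the missing case is t ≡ 4 (mod 5); write t = 5m+4.
Then (5m+4)^5 + 15(5m+4)^2 + 4(5m+4) + 10 = 3125m^5 + 12500m^4 + 20000m^3 + 16375m^2 + 7020m + 1290 = 5(625m^5 + 2500m^4 + 4000m^3 + 3275m^2 + 1404m + 258).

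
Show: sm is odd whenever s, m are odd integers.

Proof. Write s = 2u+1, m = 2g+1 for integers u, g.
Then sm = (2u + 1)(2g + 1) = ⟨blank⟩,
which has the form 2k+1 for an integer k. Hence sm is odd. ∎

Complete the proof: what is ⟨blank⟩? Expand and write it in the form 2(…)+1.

Expanding: (2u + 1)(2g + 1) = 4gu + 2g + 2u + 1.
Every term except the constant is even, so this is 2(2gu + g + u) + 1,
and 2gu + g + u ∈ ℤ gives the required form.

2(2gu + g + u) + 1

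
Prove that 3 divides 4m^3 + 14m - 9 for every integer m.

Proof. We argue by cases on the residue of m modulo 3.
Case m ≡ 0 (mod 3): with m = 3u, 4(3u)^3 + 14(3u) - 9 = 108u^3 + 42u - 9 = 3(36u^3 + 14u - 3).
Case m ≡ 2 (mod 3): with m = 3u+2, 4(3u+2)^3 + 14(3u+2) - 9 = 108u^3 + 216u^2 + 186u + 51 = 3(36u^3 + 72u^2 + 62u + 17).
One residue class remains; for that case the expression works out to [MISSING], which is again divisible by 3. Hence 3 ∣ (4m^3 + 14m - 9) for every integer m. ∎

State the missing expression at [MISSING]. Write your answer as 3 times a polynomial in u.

3(36u^3 + 36u^2 + 26u + 3)

The residues treated are {0, 2}, so the missing case is m ≡ 1 (mod 3); write m = 3u+1.
Then 4(3u+1)^3 + 14(3u+1) - 9 = 108u^3 + 108u^2 + 78u + 9 = 3(36u^3 + 36u^2 + 26u + 3).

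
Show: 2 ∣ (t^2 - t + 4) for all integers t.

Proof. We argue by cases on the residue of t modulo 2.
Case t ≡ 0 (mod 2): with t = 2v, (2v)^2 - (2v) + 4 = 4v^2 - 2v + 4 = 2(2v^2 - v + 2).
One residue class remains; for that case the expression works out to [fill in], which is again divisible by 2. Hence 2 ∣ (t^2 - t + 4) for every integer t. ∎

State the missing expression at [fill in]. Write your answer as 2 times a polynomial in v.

2(2v^2 + v + 2)

Only t ≡ 1 (mod 2) is unaccounted for. Put t = 2v+1:
(2v+1)^2 - (2v+1) + 4 expands to 4v^2 + 2v + 4,
and factoring out 2 leaves 2(2v^2 + v + 2).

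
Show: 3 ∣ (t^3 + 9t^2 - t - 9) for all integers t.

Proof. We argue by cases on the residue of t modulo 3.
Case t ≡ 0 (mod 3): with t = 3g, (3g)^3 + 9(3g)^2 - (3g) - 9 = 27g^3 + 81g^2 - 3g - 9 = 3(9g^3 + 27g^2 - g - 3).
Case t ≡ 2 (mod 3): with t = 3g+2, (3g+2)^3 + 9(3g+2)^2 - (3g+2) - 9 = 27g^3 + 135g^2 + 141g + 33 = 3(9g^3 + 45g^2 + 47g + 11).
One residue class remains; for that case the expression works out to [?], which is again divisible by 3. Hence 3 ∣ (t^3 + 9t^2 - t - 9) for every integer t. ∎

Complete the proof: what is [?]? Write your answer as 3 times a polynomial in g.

3(9g^3 + 36g^2 + 20g)

Only t ≡ 1 (mod 3) is unaccounted for. Put t = 3g+1:
(3g+1)^3 + 9(3g+1)^2 - (3g+1) - 9 expands to 27g^3 + 108g^2 + 60g,
and factoring out 3 leaves 3(9g^3 + 36g^2 + 20g).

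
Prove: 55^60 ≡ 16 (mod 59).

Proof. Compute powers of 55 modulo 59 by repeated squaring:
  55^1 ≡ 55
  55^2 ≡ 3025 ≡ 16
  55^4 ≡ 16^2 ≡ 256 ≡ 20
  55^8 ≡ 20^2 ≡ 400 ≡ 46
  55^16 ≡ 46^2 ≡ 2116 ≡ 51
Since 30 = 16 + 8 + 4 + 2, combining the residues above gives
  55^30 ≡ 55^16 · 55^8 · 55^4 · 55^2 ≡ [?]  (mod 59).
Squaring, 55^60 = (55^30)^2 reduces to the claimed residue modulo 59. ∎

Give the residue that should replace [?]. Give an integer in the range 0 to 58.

55^16 · 55^8 · 55^4 · 55^2 ≡ 51 · 46 · 20 · 16 = 750720.
750720 mod 59 = 4, so 55^30 ≡ 4 (mod 59).

4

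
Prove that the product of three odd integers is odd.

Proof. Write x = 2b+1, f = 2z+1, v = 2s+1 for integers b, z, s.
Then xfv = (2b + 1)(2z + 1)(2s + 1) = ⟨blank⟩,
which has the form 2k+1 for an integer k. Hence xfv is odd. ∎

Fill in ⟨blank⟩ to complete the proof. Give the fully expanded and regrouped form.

2(4bsz + 2bs + 2bz + b + 2sz + s + z) + 1

(2b + 1)(2z + 1)(2s + 1) = 8bsz + 4bs + 4bz + 2b + 4sz + 2s + 2z + 1
= 2(4bsz + 2bs + 2bz + b + 2sz + s + z) + 1.
Since 4bsz + 2bs + 2bz + b + 2sz + s + z is an integer, the product is of the form 2k+1 for an integer k.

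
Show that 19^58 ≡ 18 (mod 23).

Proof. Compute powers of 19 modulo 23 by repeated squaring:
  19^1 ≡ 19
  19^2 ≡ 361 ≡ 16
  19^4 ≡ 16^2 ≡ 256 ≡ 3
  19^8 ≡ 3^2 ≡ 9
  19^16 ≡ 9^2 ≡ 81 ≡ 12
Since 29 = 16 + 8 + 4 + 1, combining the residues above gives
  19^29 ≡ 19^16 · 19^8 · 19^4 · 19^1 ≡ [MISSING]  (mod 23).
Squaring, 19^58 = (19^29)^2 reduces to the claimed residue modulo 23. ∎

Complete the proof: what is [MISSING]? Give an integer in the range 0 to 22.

15

Multiply the listed residues: 12 · 9 · 3 · 19 = 108 → 324 → 6156.
Reducing modulo 23: 6156 = 267·23 + 15, so 19^29 ≡ 15.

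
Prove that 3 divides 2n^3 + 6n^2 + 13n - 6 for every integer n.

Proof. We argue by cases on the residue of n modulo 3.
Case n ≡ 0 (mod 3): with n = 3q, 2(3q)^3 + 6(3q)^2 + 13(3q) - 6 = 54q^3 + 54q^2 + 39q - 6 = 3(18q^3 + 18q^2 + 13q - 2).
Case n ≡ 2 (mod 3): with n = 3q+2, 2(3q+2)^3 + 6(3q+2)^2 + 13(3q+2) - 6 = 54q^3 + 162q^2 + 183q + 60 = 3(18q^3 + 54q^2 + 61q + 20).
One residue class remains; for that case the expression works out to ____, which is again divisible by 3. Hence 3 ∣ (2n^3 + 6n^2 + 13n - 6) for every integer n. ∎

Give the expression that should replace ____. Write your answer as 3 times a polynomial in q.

3(18q^3 + 36q^2 + 31q + 5)

Only n ≡ 1 (mod 3) is unaccounted for. Put n = 3q+1:
2(3q+1)^3 + 6(3q+1)^2 + 13(3q+1) - 6 expands to 54q^3 + 108q^2 + 93q + 15,
and factoring out 3 leaves 3(18q^3 + 36q^2 + 31q + 5).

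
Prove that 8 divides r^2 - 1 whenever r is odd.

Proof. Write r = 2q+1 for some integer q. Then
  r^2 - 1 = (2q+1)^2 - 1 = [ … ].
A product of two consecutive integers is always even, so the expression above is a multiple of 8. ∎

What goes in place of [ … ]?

4q(q + 1)

(2q+1)^2 - 1 = 4q^2 + 4q + 1 - 1 = 4q^2 + 4q = 4q(q+1).
Since q and q+1 are consecutive, q(q+1) is even, and 4·(even) is a multiple of 8.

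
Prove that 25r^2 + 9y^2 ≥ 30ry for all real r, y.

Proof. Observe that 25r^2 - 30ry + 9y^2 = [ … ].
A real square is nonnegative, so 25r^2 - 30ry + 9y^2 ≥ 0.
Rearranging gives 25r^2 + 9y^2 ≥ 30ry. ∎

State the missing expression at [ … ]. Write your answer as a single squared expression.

25r^2 - 30ry + 9y^2 is a perfect-square trinomial: the outer terms are (5r)^2 and (3y)^2, and the cross term is -2·5r·3y.
So 25r^2 - 30ry + 9y^2 = (5r - 3y)^2 ≥ 0.

(5r - 3y)^2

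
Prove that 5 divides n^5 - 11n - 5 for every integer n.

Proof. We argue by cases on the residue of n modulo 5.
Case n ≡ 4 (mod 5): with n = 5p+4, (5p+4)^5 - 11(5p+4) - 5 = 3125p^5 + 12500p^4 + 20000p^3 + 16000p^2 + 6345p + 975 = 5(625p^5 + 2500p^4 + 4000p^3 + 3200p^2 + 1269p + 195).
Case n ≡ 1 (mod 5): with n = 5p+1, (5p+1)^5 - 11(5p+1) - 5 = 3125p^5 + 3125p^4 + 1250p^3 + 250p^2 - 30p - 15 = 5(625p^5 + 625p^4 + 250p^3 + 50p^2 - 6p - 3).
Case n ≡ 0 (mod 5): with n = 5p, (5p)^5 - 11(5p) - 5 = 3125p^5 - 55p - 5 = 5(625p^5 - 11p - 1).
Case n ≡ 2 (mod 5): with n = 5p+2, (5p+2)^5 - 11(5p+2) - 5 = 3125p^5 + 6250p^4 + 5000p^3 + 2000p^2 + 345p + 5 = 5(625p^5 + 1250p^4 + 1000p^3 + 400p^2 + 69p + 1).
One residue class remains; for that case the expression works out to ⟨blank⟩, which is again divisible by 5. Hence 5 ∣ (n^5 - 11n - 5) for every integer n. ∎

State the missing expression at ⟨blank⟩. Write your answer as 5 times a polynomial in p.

5(625p^5 + 1875p^4 + 2250p^3 + 1350p^2 + 394p + 41)

The residues treated are {4, 1, 0, 2}, so the missing case is n ≡ 3 (mod 5); write n = 5p+3.
Then (5p+3)^5 - 11(5p+3) - 5 = 3125p^5 + 9375p^4 + 11250p^3 + 6750p^2 + 1970p + 205 = 5(625p^5 + 1875p^4 + 2250p^3 + 1350p^2 + 394p + 41).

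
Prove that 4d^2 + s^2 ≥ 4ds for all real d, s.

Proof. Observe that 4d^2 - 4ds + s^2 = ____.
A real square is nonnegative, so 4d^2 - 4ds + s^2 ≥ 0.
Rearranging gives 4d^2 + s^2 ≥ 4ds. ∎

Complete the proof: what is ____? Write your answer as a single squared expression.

(2d - s)^2

4d^2 - 4ds + s^2 is a perfect-square trinomial: the outer terms are (2d)^2 and (s)^2, and the cross term is -2·2d·s.
So 4d^2 - 4ds + s^2 = (2d - s)^2 ≥ 0.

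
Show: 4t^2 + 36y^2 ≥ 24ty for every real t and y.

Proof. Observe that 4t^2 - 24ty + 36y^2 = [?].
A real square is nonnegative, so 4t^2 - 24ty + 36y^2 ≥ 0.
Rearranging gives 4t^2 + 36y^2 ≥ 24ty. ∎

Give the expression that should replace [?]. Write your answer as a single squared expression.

(2t - 6y)^2

4t^2 - 24ty + 36y^2 is a perfect-square trinomial: the outer terms are (2t)^2 and (6y)^2, and the cross term is -2·2t·6y.
So 4t^2 - 24ty + 36y^2 = (2t - 6y)^2 ≥ 0.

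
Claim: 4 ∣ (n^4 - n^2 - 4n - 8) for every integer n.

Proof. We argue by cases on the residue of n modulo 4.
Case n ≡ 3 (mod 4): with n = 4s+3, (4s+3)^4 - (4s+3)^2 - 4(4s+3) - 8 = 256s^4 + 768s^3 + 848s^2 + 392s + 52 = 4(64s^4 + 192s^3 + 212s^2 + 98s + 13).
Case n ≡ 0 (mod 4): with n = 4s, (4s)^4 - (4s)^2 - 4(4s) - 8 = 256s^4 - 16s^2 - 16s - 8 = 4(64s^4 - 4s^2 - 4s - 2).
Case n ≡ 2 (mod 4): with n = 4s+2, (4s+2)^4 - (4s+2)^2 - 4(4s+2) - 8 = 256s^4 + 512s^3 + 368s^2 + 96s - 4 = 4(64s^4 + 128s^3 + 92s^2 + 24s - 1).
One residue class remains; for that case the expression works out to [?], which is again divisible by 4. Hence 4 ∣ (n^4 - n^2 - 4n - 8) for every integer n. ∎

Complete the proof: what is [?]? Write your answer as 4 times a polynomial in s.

4(64s^4 + 64s^3 + 20s^2 - 2s - 3)

Only n ≡ 1 (mod 4) is unaccounted for. Put n = 4s+1:
(4s+1)^4 - (4s+1)^2 - 4(4s+1) - 8 expands to 256s^4 + 256s^3 + 80s^2 - 8s - 12,
and factoring out 4 leaves 4(64s^4 + 64s^3 + 20s^2 - 2s - 3).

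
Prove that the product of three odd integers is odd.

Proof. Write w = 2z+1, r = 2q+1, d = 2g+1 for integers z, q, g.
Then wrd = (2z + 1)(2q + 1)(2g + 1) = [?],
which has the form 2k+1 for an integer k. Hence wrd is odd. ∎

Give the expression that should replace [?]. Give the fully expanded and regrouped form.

2(4gqz + 2gq + 2gz + g + 2qz + q + z) + 1

Expanding: (2z + 1)(2q + 1)(2g + 1) = 8gqz + 4gq + 4gz + 2g + 4qz + 2q + 2z + 1.
Every term except the constant is even, so this is 2(4gqz + 2gq + 2gz + g + 2qz + q + z) + 1,
and 4gqz + 2gq + 2gz + g + 2qz + q + z ∈ ℤ gives the required form.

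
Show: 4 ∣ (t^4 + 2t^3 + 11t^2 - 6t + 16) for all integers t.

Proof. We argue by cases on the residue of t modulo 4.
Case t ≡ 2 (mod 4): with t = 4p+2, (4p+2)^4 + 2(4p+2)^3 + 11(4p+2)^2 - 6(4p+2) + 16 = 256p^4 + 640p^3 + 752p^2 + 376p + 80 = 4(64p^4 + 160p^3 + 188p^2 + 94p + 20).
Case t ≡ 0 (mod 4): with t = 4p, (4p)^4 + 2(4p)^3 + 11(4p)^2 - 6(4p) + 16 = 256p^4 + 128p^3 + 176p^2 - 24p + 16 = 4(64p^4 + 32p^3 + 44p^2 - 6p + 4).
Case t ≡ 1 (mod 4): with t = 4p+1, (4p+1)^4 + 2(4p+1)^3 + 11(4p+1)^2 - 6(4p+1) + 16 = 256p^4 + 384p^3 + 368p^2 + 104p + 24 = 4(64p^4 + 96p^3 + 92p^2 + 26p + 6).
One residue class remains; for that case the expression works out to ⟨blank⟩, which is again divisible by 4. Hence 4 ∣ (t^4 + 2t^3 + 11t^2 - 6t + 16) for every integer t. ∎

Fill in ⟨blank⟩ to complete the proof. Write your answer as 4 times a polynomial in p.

The residues treated are {2, 0, 1}, so the missing case is t ≡ 3 (mod 4); write t = 4p+3.
Then (4p+3)^4 + 2(4p+3)^3 + 11(4p+3)^2 - 6(4p+3) + 16 = 256p^4 + 896p^3 + 1328p^2 + 888p + 232 = 4(64p^4 + 224p^3 + 332p^2 + 222p + 58).

4(64p^4 + 224p^3 + 332p^2 + 222p + 58)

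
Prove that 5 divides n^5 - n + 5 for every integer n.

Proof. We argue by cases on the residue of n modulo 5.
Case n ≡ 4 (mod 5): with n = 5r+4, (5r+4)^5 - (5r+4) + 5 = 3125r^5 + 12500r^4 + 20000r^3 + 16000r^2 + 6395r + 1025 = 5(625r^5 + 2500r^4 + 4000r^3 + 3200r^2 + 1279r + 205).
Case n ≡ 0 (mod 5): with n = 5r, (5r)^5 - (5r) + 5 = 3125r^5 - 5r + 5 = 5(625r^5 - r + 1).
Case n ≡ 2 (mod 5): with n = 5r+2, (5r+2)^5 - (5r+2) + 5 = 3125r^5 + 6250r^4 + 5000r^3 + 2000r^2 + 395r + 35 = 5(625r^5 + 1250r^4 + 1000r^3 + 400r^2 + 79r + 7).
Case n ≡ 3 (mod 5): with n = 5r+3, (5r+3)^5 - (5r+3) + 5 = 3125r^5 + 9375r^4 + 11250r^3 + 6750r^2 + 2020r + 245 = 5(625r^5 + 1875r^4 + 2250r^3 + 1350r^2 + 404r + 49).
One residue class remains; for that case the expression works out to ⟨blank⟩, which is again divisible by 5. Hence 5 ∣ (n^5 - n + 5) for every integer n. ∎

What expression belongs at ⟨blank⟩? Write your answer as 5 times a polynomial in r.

5(625r^5 + 625r^4 + 250r^3 + 50r^2 + 4r + 1)

Only n ≡ 1 (mod 5) is unaccounted for. Put n = 5r+1:
(5r+1)^5 - (5r+1) + 5 expands to 3125r^5 + 3125r^4 + 1250r^3 + 250r^2 + 20r + 5,
and factoring out 5 leaves 5(625r^5 + 625r^4 + 250r^3 + 50r^2 + 4r + 1).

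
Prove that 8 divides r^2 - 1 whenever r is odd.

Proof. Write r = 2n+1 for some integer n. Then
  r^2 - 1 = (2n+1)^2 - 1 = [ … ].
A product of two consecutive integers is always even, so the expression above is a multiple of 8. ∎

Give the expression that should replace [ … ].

(2n+1)^2 - 1 = 4n^2 + 4n + 1 - 1 = 4n^2 + 4n = 4n(n+1).
Since n and n+1 are consecutive, n(n+1) is even, and 4·(even) is a multiple of 8.

4n(n + 1)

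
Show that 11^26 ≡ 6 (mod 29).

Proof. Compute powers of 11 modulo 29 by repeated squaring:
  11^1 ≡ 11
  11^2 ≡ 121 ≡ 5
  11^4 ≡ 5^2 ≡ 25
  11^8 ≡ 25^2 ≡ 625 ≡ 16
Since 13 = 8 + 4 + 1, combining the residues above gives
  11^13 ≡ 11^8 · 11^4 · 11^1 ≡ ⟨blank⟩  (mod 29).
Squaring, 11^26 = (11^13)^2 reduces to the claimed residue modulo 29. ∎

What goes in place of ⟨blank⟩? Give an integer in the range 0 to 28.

21

11^8 · 11^4 · 11^1 ≡ 16 · 25 · 11 = 4400.
4400 mod 29 = 21, so 11^13 ≡ 21 (mod 29).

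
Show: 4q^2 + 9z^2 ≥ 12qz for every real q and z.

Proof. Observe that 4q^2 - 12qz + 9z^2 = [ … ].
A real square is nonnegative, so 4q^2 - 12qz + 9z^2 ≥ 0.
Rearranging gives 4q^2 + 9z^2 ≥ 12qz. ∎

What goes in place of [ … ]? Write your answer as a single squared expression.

The leading and trailing coefficients are 2^2 and 3^2, and 12 = 2·2·3, so the trinomial is (2q - 3z)^2.
Hence 4q^2 - 12qz + 9z^2 ≥ 0.

(2q - 3z)^2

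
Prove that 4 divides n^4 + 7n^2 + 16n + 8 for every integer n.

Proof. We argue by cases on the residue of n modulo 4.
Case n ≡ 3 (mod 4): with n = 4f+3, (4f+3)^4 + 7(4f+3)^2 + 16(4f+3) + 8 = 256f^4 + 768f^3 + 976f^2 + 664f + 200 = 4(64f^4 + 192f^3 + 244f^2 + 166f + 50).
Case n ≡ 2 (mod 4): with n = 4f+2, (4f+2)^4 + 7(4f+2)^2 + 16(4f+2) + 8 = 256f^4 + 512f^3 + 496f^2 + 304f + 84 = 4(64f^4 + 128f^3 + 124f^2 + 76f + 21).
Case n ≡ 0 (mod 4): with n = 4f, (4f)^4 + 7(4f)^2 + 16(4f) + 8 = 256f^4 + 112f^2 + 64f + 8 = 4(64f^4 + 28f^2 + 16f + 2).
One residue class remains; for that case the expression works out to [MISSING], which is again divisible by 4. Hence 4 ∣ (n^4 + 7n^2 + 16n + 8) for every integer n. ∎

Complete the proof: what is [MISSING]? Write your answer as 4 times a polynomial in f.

4(64f^4 + 64f^3 + 52f^2 + 34f + 8)

Only n ≡ 1 (mod 4) is unaccounted for. Put n = 4f+1:
(4f+1)^4 + 7(4f+1)^2 + 16(4f+1) + 8 expands to 256f^4 + 256f^3 + 208f^2 + 136f + 32,
and factoring out 4 leaves 4(64f^4 + 64f^3 + 52f^2 + 34f + 8).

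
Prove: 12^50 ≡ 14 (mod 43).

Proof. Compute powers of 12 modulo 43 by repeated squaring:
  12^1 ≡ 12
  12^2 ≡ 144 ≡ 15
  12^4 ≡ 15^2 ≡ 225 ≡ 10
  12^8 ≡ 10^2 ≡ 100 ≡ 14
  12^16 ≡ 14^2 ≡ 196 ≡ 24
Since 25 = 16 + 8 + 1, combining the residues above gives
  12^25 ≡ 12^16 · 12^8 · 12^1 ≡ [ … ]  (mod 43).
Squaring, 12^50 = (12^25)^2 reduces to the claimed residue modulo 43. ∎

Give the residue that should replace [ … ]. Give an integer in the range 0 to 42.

12^16 · 12^8 · 12^1 ≡ 24 · 14 · 12 = 4032.
4032 mod 43 = 33, so 12^25 ≡ 33 (mod 43).

33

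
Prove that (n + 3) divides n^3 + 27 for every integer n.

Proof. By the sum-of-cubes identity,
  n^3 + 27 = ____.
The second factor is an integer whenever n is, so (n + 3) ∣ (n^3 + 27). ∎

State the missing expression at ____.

Polynomial division of n^3 + 27 by n + 3 leaves remainder 0 and quotient n^2 - 3n + 9.
Hence n^3 + 27 = (n + 3)(n^2 - 3n + 9).

(n + 3)(n^2 - 3n + 9)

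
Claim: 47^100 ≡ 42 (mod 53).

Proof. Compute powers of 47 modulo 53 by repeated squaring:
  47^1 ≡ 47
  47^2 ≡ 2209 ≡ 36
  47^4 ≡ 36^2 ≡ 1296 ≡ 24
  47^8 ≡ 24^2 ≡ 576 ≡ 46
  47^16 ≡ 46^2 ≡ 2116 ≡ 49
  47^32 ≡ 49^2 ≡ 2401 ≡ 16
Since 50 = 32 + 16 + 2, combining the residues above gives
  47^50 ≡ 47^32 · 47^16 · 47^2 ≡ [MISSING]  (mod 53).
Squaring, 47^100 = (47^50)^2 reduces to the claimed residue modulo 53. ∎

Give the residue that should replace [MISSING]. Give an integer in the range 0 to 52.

47^32 · 47^16 · 47^2 ≡ 16 · 49 · 36 = 28224.
28224 mod 53 = 28, so 47^50 ≡ 28 (mod 53).

28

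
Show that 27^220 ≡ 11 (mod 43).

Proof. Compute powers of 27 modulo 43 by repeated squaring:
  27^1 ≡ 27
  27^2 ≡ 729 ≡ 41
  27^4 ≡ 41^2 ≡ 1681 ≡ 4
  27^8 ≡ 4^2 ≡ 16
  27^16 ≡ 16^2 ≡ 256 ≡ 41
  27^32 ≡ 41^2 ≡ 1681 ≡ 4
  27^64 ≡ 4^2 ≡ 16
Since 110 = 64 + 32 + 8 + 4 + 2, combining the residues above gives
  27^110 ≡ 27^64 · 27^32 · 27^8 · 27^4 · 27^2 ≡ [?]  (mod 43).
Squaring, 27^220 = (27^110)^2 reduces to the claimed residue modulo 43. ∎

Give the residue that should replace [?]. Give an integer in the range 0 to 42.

27^64 · 27^32 · 27^8 · 27^4 · 27^2 ≡ 16 · 4 · 16 · 4 · 41 = 167936.
167936 mod 43 = 21, so 27^110 ≡ 21 (mod 43).

21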